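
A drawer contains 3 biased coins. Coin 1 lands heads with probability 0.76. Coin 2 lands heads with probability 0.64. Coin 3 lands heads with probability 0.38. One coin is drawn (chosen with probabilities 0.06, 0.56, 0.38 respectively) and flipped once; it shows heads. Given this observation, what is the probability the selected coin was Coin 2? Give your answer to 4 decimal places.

Posterior probability ≈ 0.6535

P(heads|C1) = 0.76; P(heads|C2) = 0.64; P(heads|C3) = 0.38.
Prior × likelihood for each source: 0.06·0.76=0.04560, 0.56·0.64=0.3584, 0.38·0.38=0.1444. Summing gives P(heads) = 0.54840.
P(Coin 2 | heads) = 0.3584 / 0.54840 = 0.6535.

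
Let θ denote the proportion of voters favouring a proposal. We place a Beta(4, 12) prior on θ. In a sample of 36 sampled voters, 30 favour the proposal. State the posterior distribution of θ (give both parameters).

Posterior: Beta(34, 18)

Observing 30 successes and 6 failures updates Beta(4, 12) by adding the success and failure counts to the two shape parameters: α = 4+30 = 34, β = 12+6 = 18.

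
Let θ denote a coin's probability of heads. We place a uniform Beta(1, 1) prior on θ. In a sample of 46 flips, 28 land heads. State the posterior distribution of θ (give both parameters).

Observing 28 successes and 18 failures updates Beta(1, 1) by adding the success and failure counts to the two shape parameters: α = 1+28 = 29, β = 1+18 = 19.

Posterior: Beta(29, 19)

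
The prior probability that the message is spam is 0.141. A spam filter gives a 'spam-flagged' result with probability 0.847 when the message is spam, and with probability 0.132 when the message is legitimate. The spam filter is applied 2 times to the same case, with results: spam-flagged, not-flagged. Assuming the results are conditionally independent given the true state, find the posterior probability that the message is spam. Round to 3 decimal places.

With H the event that the message is spam, the joint likelihood of the observed sequence is P(data|H) = 0.847·0.153 = 0.12959 and P(data|¬H) = 0.132·0.868 = 0.11458.
Bayes: P(H|data) = 0.141·0.12959 / (0.141·0.12959 + 0.859·0.11458) = 0.018272/0.11669 = 0.1566.

Posterior P(H) ≈ 0.157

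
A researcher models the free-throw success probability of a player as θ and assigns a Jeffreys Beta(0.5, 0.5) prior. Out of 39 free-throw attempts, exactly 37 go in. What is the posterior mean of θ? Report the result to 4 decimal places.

Observing 37 successes and 2 failures updates Beta(0.5, 0.5) by adding the success and failure counts to the two shape parameters: α = 0.5+37 = 37.5, β = 0.5+2 = 2.5.
Posterior mean = α/(α+β) = 37.5/40 = 0.9375.

Posterior mean ≈ 0.9375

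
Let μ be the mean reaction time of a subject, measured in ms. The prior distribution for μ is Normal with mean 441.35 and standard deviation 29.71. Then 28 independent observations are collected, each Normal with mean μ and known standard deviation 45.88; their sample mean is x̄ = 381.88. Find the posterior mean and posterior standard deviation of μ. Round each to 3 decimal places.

Posterior mean ≈ 386.547; posterior SD ≈ 8.323

With known σ, the Normal prior is conjugate. Weight on the data is w = (n/σ²)/(n/σ² + 1/τ₀²) = 0.0133018/(0.0133018+0.00113291) = 0.92152.
Posterior mean = w·x̄ + (1−w)·μ₀ = 0.92152·381.88 + 0.078485·441.35 = 386.547. Posterior variance = 1/(0.0133018+0.00113291) = 69.2773, so SD = 8.323.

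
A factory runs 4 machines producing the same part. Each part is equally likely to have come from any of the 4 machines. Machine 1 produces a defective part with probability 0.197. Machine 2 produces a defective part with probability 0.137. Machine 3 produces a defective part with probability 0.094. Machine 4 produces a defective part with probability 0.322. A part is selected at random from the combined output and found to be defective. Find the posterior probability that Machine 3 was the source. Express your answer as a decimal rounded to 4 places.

Posterior probability ≈ 0.1253

Tabulate prior·likelihood by source: [1] prior 0.25, lik 0.197, product 0.04925; [2] prior 0.25, lik 0.137, product 0.03425; [3] prior 0.25, lik 0.094, product 0.02350; [4] prior 0.25, lik 0.322, product 0.08050.
Normalizing constant = 0.18750; the posterior for Machine 3 is its product over the sum, 0.02350/0.18750 = 0.1253.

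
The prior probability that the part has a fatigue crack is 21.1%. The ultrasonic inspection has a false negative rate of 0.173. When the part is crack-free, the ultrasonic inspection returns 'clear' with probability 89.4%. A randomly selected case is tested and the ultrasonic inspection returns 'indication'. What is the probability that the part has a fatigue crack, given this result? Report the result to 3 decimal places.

P(H | E) ≈ 0.676

Let H be the event that the part has a fatigue crack. P(H) = 0.211, so P(¬H) = 0.789. With E the 'indication' result, P(E|H) = 0.827 and P(E|¬H) = 0.106.
P(E) = 0.827·0.211 + 0.106·0.789 = 0.17450 + 0.083634 = 0.25813.
By Bayes' theorem, P(H|E) = 0.17450 / 0.25813 = 0.676.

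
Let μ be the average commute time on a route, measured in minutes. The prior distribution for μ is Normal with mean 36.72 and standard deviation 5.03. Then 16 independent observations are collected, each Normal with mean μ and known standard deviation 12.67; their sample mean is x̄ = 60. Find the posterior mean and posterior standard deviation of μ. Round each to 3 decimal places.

Prior precision 1/τ₀² = 1/5.03² = 0.0395243; data precision n/σ² = 16/12.67² = 0.0996705.
Posterior precision = 0.0395243 + 0.0996705 = 0.139195, giving posterior SD = 1/√0.139195 = 2.680.
Posterior mean = (0.0395243·36.72 + 0.0996705·60) / 0.139195 = 53.390.

Posterior mean ≈ 53.390; posterior SD ≈ 2.680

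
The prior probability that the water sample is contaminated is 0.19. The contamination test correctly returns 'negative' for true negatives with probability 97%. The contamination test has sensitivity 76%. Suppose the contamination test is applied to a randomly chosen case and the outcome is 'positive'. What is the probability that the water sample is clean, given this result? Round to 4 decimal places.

Write H for 'the water sample is contaminated'. Prior odds H:¬H = 0.19/0.81 = 0.23457. For the 'positive' outcome, the likelihood ratio is 0.76/0.03 = 25.333.
Posterior odds = 0.23457 × 25.333 = 5.9424, so P(H|E) = 5.9424/(1+5.9424) = 0.8560. Then P(¬H|E) = 1 − 0.8560 = 0.1440.

P(¬H | E) ≈ 0.1440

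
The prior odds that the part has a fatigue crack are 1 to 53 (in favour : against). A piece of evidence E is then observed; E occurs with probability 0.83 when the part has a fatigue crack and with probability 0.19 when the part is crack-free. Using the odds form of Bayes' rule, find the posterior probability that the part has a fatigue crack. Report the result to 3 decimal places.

Posterior probability ≈ 0.076

Prior odds = 1/53 = 0.018868. In log-odds, ln(0.018868) = -3.9703.
Add log likelihood ratio: ln(4.3684) = 1.4744.
Posterior log-odds = -2.4959, so posterior odds = exp(-2.4959) = 0.082423. Converting, P(H|E) = 0.082423/1.0824 = 0.076.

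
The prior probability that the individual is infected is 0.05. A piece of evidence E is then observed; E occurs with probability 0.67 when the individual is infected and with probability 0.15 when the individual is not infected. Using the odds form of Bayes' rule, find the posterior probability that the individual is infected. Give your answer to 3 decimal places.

Prior odds = 0.05/(1−0.05) = 0.052632.
Likelihood ratio for E = 0.67/0.15 = 4.4667.
Posterior odds = prior odds × LR = 0.23509.
Posterior probability = odds/(1+odds) = 0.23509/1.2351 = 0.190.

Posterior probability ≈ 0.190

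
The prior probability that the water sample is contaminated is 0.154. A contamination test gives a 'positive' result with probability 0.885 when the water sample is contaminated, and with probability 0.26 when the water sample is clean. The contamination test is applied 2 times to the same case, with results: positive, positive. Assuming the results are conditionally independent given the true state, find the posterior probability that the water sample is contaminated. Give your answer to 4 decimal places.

With H the event that the water sample is contaminated, the joint likelihood of the observed sequence is P(data|H) = 0.885·0.885 = 0.78323 and P(data|¬H) = 0.26·0.26 = 0.067600.
Bayes: P(H|data) = 0.154·0.78323 / (0.154·0.78323 + 0.846·0.067600) = 0.12062/0.17781 = 0.6784.

Posterior P(H) ≈ 0.6784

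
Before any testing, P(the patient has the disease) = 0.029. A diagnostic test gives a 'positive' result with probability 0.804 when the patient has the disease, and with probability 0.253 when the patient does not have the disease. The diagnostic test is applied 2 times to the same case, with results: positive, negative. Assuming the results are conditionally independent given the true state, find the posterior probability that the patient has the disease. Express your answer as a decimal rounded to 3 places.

Posterior P(H) ≈ 0.024

Let H be the event that the patient has the disease; start with P(H) = 0.029. P('positive'|H) = 0.804, P('positive'|¬H) = 0.253.
Update on result 1 ('positive'): P(H) ← 0.804·0.0290 / (0.804·0.0290 + 0.253·0.9710) = 0.023316/0.26898 = 0.0867.
Update on result 2 ('negative'): P(H) ← 0.196·0.0867 / (0.196·0.0867 + 0.747·0.9133) = 0.016990/0.69924 = 0.0243.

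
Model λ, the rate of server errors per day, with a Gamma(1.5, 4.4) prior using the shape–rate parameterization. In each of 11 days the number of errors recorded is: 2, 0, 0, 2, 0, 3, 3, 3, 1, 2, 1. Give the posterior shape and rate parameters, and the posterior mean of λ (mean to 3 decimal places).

Posterior: Gamma(shape=18.5, rate=15.4); mean ≈ 1.201

The Poisson likelihood adds the total count to the shape and the number of exposure periods to the rate. Here ∑xᵢ = 17 and n = 11, so shape 1.5→18.5 and rate 4.4→15.4.
E[λ | data] = 18.5/15.4 = 1.201.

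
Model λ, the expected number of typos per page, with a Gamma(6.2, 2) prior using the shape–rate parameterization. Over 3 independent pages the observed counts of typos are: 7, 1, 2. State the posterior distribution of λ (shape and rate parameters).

The Poisson likelihood adds the total count to the shape and the number of exposure periods to the rate. Here ∑xᵢ = 10 and n = 3, so shape 6.2→16.2 and rate 2→5.

Posterior: Gamma(shape=16.2, rate=5)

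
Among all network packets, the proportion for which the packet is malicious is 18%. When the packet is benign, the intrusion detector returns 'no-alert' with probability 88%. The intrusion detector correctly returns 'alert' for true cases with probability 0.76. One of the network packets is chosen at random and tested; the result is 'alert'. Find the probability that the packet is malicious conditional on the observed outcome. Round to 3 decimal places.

Write H for 'the packet is malicious'. Prior odds H:¬H = 0.18/0.82 = 0.21951. For the 'alert' outcome, the likelihood ratio is 0.76/0.12 = 6.3333.
Posterior odds = 0.21951 × 6.3333 = 1.3902, so P(H|E) = 1.3902/(1+1.3902) = 0.582.

P(H | E) ≈ 0.582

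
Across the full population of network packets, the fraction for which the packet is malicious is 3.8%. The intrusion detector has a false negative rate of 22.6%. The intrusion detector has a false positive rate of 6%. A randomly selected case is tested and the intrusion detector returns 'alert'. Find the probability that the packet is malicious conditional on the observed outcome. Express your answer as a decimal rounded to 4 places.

Write H for 'the packet is malicious'. Prior odds H:¬H = 0.038/0.962 = 0.039501. For the 'alert' outcome, the likelihood ratio is 0.774/0.06 = 12.900.
Posterior odds = 0.039501 × 12.900 = 0.50956, so P(H|E) = 0.50956/(1+0.50956) = 0.3376.

P(H | E) ≈ 0.3376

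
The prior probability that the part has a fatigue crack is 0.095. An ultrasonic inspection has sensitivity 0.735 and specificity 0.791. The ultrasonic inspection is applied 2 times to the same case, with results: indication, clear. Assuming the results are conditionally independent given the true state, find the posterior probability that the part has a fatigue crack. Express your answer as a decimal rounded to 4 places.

Let H be the event that the part has a fatigue crack; start with P(H) = 0.095. P('indication'|H) = 0.735, P('indication'|¬H) = 0.209.
Update on result 1 ('indication'): P(H) ← 0.735·0.0950 / (0.735·0.0950 + 0.209·0.9050) = 0.069825/0.25897 = 0.2696.
Update on result 2 ('clear'): P(H) ← 0.265·0.2696 / (0.265·0.2696 + 0.791·0.7304) = 0.071451/0.64918 = 0.1101.

Posterior P(H) ≈ 0.1101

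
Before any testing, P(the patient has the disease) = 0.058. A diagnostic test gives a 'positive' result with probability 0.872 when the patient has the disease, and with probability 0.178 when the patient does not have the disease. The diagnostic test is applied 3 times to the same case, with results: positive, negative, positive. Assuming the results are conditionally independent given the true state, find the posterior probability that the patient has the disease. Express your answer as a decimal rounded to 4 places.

Posterior P(H) ≈ 0.1871

With H the event that the patient has the disease, the joint likelihood of the observed sequence is P(data|H) = 0.872·0.128·0.872 = 0.097329 and P(data|¬H) = 0.178·0.822·0.178 = 0.026044.
Bayes: P(H|data) = 0.058·0.097329 / (0.058·0.097329 + 0.942·0.026044) = 0.0056451/0.030179 = 0.1871.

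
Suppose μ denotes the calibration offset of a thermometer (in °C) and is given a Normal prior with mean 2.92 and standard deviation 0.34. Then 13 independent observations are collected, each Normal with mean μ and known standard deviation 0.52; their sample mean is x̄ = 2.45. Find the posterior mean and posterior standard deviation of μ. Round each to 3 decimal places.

Posterior mean ≈ 2.522; posterior SD ≈ 0.133

Prior precision 1/τ₀² = 1/0.34² = 8.65052; data precision n/σ² = 13/0.52² = 48.0769.
Posterior precision = 8.65052 + 48.0769 = 56.7274, giving posterior SD = 1/√56.7274 = 0.133.
Posterior mean = (8.65052·2.92 + 48.0769·2.45) / 56.7274 = 2.522.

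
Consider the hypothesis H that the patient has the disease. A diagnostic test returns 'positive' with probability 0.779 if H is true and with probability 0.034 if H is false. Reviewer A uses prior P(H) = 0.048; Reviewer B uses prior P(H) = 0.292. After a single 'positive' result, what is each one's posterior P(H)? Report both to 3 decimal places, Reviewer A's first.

P('+'|H) = 0.779, P('+'|¬H) = 0.034.
Reviewer A: numerator 0.779·0.048 = 0.037392; evidence = 0.037392+0.034·0.952 = 0.069760; posterior = 0.536.
Reviewer B: numerator 0.779·0.292 = 0.22747; evidence = 0.22747+0.034·0.708 = 0.25154; posterior = 0.904.

Reviewer A: 0.536; Reviewer B: 0.904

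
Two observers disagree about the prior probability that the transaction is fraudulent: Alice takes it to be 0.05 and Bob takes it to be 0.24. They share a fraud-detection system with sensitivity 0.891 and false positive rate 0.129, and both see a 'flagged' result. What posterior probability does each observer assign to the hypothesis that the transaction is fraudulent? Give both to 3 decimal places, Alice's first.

Alice: 0.267; Bob: 0.686

P('+'|H) = 0.891, P('+'|¬H) = 0.129.
Alice: numerator 0.891·0.05 = 0.044550; evidence = 0.044550+0.129·0.95 = 0.16710; posterior = 0.267.
Bob: numerator 0.891·0.24 = 0.21384; evidence = 0.21384+0.129·0.76 = 0.31188; posterior = 0.686.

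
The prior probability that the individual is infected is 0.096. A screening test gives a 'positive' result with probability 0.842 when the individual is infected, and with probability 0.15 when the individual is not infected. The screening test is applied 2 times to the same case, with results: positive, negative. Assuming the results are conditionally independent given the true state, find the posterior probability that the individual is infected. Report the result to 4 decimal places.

Posterior P(H) ≈ 0.0998

With H the event that the individual is infected, the joint likelihood of the observed sequence is P(data|H) = 0.842·0.158 = 0.13304 and P(data|¬H) = 0.15·0.85 = 0.12750.
Bayes: P(H|data) = 0.096·0.13304 / (0.096·0.13304 + 0.904·0.12750) = 0.012771/0.12803 = 0.0998.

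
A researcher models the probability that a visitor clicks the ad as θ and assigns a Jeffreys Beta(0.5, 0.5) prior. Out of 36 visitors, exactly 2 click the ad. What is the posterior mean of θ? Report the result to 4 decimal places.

Posterior mean ≈ 0.0676

Observing 2 successes and 34 failures updates Beta(0.5, 0.5) by adding the success and failure counts to the two shape parameters: α = 0.5+2 = 2.5, β = 0.5+34 = 34.5.
Posterior mean = α/(α+β) = 2.5/37 = 0.0676.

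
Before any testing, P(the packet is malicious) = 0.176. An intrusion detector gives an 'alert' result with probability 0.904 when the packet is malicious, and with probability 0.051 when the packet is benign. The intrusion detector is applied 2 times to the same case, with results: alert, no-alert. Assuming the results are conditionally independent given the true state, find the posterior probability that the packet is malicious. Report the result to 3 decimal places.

Posterior P(H) ≈ 0.277

Let H be the event that the packet is malicious; start with P(H) = 0.176. P('alert'|H) = 0.904, P('alert'|¬H) = 0.051.
Update on result 1 ('alert'): P(H) ← 0.904·0.1760 / (0.904·0.1760 + 0.051·0.8240) = 0.15910/0.20113 = 0.7911.
Update on result 2 ('no-alert'): P(H) ← 0.096·0.7911 / (0.096·0.7911 + 0.949·0.2089) = 0.075942/0.27423 = 0.2769.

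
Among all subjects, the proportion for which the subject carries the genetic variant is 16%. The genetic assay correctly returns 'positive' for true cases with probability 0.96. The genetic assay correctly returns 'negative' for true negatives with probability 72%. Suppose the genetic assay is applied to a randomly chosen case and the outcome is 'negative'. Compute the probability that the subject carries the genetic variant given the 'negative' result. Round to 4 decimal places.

Let H be the event that the subject carries the genetic variant. P(H) = 0.16, so P(¬H) = 0.84. With E the 'negative' result, P(E|H) = 0.04 and P(E|¬H) = 0.72.
P(E) = 0.04·0.16 + 0.72·0.84 = 0.0064000 + 0.60480 = 0.61120.
By Bayes' theorem, P(H|E) = 0.0064000 / 0.61120 = 0.0105.

P(H | E) ≈ 0.0105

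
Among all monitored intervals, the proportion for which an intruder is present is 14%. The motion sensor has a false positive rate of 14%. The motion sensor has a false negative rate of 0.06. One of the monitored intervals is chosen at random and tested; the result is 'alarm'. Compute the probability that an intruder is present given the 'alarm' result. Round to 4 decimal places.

Write H for 'an intruder is present'. Prior odds H:¬H = 0.14/0.86 = 0.16279. For the 'alarm' outcome, the likelihood ratio is 0.94/0.14 = 6.7143.
Posterior odds = 0.16279 × 6.7143 = 1.0930, so P(H|E) = 1.0930/(1+1.0930) = 0.5222.

P(H | E) ≈ 0.5222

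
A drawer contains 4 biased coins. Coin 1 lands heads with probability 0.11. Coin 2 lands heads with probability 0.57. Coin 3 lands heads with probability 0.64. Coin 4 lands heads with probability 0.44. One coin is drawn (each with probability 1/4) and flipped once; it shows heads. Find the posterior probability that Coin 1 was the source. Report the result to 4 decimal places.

Posterior probability ≈ 0.0625

Tabulate prior·likelihood by source: [1] prior 0.25, lik 0.11, product 0.02750; [2] prior 0.25, lik 0.57, product 0.1425; [3] prior 0.25, lik 0.64, product 0.1600; [4] prior 0.25, lik 0.44, product 0.1100.
Normalizing constant = 0.44000; the posterior for Coin 1 is its product over the sum, 0.02750/0.44000 = 0.0625.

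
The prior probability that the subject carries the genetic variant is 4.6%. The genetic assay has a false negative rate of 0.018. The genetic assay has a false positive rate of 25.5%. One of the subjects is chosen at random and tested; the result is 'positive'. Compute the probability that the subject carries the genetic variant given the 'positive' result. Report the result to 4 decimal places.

Let H be the event that the subject carries the genetic variant. P(H) = 0.046, so P(¬H) = 0.954. With E the 'positive' result, P(E|H) = 0.982 and P(E|¬H) = 0.255.
P(E) = 0.982·0.046 + 0.255·0.954 = 0.045172 + 0.24327 = 0.28844.
By Bayes' theorem, P(H|E) = 0.045172 / 0.28844 = 0.1566.

P(H | E) ≈ 0.1566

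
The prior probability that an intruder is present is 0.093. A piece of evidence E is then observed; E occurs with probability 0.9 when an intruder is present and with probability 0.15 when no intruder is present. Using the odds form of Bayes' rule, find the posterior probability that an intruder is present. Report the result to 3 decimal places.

Prior odds = 0.093/(1−0.093) = 0.10254. In log-odds, ln(0.10254) = -2.2775.
Add log likelihood ratio: ln(6.0000) = 1.7918.
Posterior log-odds = -0.48578, so posterior odds = exp(-0.48578) = 0.61521. Converting, P(H|E) = 0.61521/1.6152 = 0.381.

Posterior probability ≈ 0.381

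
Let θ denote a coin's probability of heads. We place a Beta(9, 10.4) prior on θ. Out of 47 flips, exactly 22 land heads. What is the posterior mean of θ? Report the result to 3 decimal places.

Observing 22 successes and 25 failures updates Beta(9, 10.4) by adding the success and failure counts to the two shape parameters: α = 9+22 = 31, β = 10.4+25 = 35.4.
E[θ | data] = 31/(31+35.4) = 0.467.

Posterior mean ≈ 0.467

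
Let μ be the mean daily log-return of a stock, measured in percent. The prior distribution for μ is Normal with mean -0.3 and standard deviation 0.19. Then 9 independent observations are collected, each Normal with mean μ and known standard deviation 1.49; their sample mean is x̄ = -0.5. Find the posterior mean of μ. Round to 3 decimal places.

Posterior mean ≈ -0.326

Prior precision 1/τ₀² = 1/0.19² = 27.7008; data precision n/σ² = 9/1.49² = 4.05387.
Posterior precision = 27.7008 + 4.05387 = 31.7547.
Posterior mean = (27.7008·-0.3 + 4.05387·-0.5) / 31.7547 = -0.326.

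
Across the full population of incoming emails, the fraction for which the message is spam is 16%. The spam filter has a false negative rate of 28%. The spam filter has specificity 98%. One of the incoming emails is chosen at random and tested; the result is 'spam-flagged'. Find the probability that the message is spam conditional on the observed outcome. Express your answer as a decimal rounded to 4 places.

P(H | E) ≈ 0.8727

Let H be the event that the message is spam. P(H) = 0.16, so P(¬H) = 0.84. With E the 'spam-flagged' result, P(E|H) = 0.72 and P(E|¬H) = 0.02.
P(E) = 0.72·0.16 + 0.02·0.84 = 0.11520 + 0.016800 = 0.13200.
By Bayes' theorem, P(H|E) = 0.11520 / 0.13200 = 0.8727.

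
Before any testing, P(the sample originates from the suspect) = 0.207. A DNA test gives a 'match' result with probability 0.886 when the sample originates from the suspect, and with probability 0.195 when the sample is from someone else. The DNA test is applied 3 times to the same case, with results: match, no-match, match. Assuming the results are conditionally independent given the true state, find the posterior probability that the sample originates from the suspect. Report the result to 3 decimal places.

With H the event that the sample originates from the suspect, the joint likelihood of the observed sequence is P(data|H) = 0.886·0.114·0.886 = 0.089490 and P(data|¬H) = 0.195·0.805·0.195 = 0.030610.
Bayes: P(H|data) = 0.207·0.089490 / (0.207·0.089490 + 0.793·0.030610) = 0.018524/0.042798 = 0.4328.

Posterior P(H) ≈ 0.433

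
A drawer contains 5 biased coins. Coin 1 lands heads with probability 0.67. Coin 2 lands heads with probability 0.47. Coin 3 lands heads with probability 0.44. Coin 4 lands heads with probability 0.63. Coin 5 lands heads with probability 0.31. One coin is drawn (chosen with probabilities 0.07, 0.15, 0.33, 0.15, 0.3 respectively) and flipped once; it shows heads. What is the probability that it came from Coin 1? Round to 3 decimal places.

Tabulate prior·likelihood by source: [1] prior 0.07, lik 0.67, product 0.04690; [2] prior 0.15, lik 0.47, product 0.07050; [3] prior 0.33, lik 0.44, product 0.1452; [4] prior 0.15, lik 0.63, product 0.09450; [5] prior 0.3, lik 0.31, product 0.09300.
Normalizing constant = 0.45010; the posterior for Coin 1 is its product over the sum, 0.04690/0.45010 = 0.104.

Posterior probability ≈ 0.104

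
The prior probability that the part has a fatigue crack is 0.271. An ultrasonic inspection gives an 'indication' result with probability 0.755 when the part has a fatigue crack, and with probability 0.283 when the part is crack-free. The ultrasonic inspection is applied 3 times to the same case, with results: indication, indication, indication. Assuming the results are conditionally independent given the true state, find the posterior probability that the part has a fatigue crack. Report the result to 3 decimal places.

Posterior P(H) ≈ 0.876

Let H be the event that the part has a fatigue crack; start with P(H) = 0.271. P('indication'|H) = 0.755, P('indication'|¬H) = 0.283.
Update on result 1 ('indication'): P(H) ← 0.755·0.2710 / (0.755·0.2710 + 0.283·0.7290) = 0.20461/0.41091 = 0.4979.
Update on result 2 ('indication'): P(H) ← 0.755·0.4979 / (0.755·0.4979 + 0.283·0.5021) = 0.37594/0.51802 = 0.7257.
Update on result 3 ('indication'): P(H) ← 0.755·0.7257 / (0.755·0.7257 + 0.283·0.2743) = 0.54791/0.62554 = 0.8759.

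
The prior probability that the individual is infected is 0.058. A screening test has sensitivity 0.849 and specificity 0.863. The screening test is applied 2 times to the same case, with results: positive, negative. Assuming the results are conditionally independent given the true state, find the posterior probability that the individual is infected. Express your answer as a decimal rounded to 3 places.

Posterior P(H) ≈ 0.063

With H the event that the individual is infected, the joint likelihood of the observed sequence is P(data|H) = 0.849·0.151 = 0.12820 and P(data|¬H) = 0.137·0.863 = 0.11823.
Bayes: P(H|data) = 0.058·0.12820 / (0.058·0.12820 + 0.942·0.11823) = 0.0074355/0.11881 = 0.0626.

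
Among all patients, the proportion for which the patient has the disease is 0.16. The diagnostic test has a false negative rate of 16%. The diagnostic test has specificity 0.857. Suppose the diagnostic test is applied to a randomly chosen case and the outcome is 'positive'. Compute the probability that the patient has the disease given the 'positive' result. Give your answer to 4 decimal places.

P(H | E) ≈ 0.5281

Write H for 'the patient has the disease'. Prior odds H:¬H = 0.16/0.84 = 0.19048. For the 'positive' outcome, the likelihood ratio is 0.84/0.143 = 5.8741.
Posterior odds = 0.19048 × 5.8741 = 1.1189, so P(H|E) = 1.1189/(1+1.1189) = 0.5281.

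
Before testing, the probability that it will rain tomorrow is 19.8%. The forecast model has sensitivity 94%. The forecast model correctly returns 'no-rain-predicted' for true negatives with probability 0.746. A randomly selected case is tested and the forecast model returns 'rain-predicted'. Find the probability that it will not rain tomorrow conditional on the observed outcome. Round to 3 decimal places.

Let H be the event that it will rain tomorrow. P(H) = 0.198, so P(¬H) = 0.802. With E the 'rain-predicted' result, P(E|H) = 0.94 and P(E|¬H) = 0.254.
P(E) = 0.94·0.198 + 0.254·0.802 = 0.18612 + 0.20371 = 0.38983.
By Bayes' theorem, P(H|E) = 0.18612 / 0.38983 = 0.477. Hence P(¬H|E) = 1 − 0.477 = 0.523.

P(¬H | E) ≈ 0.523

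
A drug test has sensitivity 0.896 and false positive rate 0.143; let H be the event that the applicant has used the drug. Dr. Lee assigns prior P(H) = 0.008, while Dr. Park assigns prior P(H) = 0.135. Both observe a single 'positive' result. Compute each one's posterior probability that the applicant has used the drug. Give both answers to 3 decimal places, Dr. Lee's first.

Dr. Lee: 0.048; Dr. Park: 0.494

P('+'|H) = 0.896, P('+'|¬H) = 0.143.
Dr. Lee: numerator 0.896·0.008 = 0.0071680; evidence = 0.0071680+0.143·0.992 = 0.14902; posterior = 0.048.
Dr. Park: numerator 0.896·0.135 = 0.12096; evidence = 0.12096+0.143·0.865 = 0.24466; posterior = 0.494.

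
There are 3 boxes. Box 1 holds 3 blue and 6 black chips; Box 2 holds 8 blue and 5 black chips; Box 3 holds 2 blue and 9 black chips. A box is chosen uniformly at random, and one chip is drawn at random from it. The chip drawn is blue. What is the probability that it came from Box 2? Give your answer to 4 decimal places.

P(blue|Box 1) = 0.3333; P(blue|Box 2) = 0.6154; P(blue|Box 3) = 0.1818.
Prior × likelihood for each source: 0.333333·0.3333=0.1111, 0.333333·0.6154=0.2051, 0.333333·0.1818=0.06061. Summing gives P(blue) = 0.37685.
P(Box 2 | blue) = 0.2051 / 0.37685 = 0.5443.

Posterior probability ≈ 0.5443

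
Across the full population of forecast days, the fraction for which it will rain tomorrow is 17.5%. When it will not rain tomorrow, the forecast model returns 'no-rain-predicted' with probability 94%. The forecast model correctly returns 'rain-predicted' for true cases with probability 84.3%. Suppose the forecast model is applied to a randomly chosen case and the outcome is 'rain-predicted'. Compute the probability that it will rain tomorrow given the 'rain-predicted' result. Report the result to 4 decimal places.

P(H | E) ≈ 0.7488

Write H for 'it will rain tomorrow'. Prior odds H:¬H = 0.175/0.825 = 0.21212. For the 'rain-predicted' outcome, the likelihood ratio is 0.843/0.06 = 14.050.
Posterior odds = 0.21212 × 14.050 = 2.9803, so P(H|E) = 2.9803/(1+2.9803) = 0.7488.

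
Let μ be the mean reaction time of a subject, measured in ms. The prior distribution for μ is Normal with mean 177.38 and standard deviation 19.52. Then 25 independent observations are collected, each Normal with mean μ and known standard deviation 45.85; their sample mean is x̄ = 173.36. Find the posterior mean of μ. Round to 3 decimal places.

Prior precision 1/τ₀² = 1/19.52² = 0.00262446; data precision n/σ² = 25/45.85² = 0.0118922.
Posterior precision = 0.00262446 + 0.0118922 = 0.0145166.
Posterior mean = (0.00262446·177.38 + 0.0118922·173.36) / 0.0145166 = 174.087.

Posterior mean ≈ 174.087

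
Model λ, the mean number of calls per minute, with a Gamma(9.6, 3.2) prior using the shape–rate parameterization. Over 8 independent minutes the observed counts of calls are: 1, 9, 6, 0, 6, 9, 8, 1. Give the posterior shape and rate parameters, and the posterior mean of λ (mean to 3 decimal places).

Posterior: Gamma(shape=49.6, rate=11.2); mean ≈ 4.429

Total count ∑xᵢ = 40 over n = 8 minutes.
Gamma is conjugate to the Poisson likelihood: posterior is Gamma(shape = 9.6+40 = 49.6, rate = 3.2+8 = 11.2).
E[λ | data] = 49.6/11.2 = 4.429.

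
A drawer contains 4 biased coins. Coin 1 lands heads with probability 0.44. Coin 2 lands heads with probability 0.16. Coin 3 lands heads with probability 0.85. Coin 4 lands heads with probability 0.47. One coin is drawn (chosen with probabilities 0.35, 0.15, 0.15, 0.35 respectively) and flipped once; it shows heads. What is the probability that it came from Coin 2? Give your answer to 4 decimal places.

Posterior probability ≈ 0.0511

Tabulate prior·likelihood by source: [1] prior 0.35, lik 0.44, product 0.1540; [2] prior 0.15, lik 0.16, product 0.02400; [3] prior 0.15, lik 0.85, product 0.1275; [4] prior 0.35, lik 0.47, product 0.1645.
Normalizing constant = 0.47000; the posterior for Coin 2 is its product over the sum, 0.02400/0.47000 = 0.0511.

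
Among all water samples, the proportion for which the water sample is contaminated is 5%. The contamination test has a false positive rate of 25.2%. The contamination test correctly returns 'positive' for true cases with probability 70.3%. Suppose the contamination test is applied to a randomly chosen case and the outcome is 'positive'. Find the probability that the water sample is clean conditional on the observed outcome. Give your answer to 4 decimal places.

Let H be the event that the water sample is contaminated. P(H) = 0.05, so P(¬H) = 0.95. With E the 'positive' result, P(E|H) = 0.703 and P(E|¬H) = 0.252.
P(E) = 0.703·0.05 + 0.252·0.95 = 0.035150 + 0.23940 = 0.27455.
By Bayes' theorem, P(H|E) = 0.035150 / 0.27455 = 0.1280. Hence P(¬H|E) = 1 − 0.1280 = 0.8720.

P(¬H | E) ≈ 0.8720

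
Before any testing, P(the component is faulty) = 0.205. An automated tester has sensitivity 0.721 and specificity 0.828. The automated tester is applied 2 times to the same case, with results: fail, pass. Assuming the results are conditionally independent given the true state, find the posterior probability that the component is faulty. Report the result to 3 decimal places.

Posterior P(H) ≈ 0.267

With H the event that the component is faulty, the joint likelihood of the observed sequence is P(data|H) = 0.721·0.279 = 0.20116 and P(data|¬H) = 0.172·0.828 = 0.14242.
Bayes: P(H|data) = 0.205·0.20116 / (0.205·0.20116 + 0.795·0.14242) = 0.041238/0.15446 = 0.2670.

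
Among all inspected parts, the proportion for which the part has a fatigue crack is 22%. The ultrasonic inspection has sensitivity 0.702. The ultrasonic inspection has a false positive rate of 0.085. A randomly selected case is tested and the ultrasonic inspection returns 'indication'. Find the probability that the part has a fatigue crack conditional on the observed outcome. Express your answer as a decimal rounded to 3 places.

Let H be the event that the part has a fatigue crack. P(H) = 0.22, so P(¬H) = 0.78. With E the 'indication' result, P(E|H) = 0.702 and P(E|¬H) = 0.085.
P(E) = 0.702·0.22 + 0.085·0.78 = 0.15444 + 0.066300 = 0.22074.
By Bayes' theorem, P(H|E) = 0.15444 / 0.22074 = 0.700.

P(H | E) ≈ 0.700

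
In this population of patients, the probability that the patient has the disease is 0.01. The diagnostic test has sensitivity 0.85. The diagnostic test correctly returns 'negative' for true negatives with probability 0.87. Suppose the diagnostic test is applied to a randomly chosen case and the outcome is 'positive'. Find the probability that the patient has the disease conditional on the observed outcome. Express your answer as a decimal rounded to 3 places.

P(H | E) ≈ 0.062

Let H be the event that the patient has the disease. P(H) = 0.01, so P(¬H) = 0.99. With E the 'positive' result, P(E|H) = 0.85 and P(E|¬H) = 0.13.
P(E) = 0.85·0.01 + 0.13·0.99 = 0.0085000 + 0.12870 = 0.13720.
By Bayes' theorem, P(H|E) = 0.0085000 / 0.13720 = 0.062.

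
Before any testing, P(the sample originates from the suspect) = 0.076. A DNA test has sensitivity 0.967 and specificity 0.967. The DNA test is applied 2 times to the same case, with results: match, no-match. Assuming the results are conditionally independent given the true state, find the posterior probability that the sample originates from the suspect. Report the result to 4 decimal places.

Posterior P(H) ≈ 0.0760

With H the event that the sample originates from the suspect, the joint likelihood of the observed sequence is P(data|H) = 0.967·0.033 = 0.031911 and P(data|¬H) = 0.033·0.967 = 0.031911.
Bayes: P(H|data) = 0.076·0.031911 / (0.076·0.031911 + 0.924·0.031911) = 0.0024252/0.031911 = 0.0760.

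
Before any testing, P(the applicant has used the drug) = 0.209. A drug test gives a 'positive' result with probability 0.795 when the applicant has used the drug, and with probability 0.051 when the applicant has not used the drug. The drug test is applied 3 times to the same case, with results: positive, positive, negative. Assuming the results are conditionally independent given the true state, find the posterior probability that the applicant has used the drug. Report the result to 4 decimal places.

Posterior P(H) ≈ 0.9327

With H the event that the applicant has used the drug, the joint likelihood of the observed sequence is P(data|H) = 0.795·0.795·0.205 = 0.12957 and P(data|¬H) = 0.051·0.051·0.949 = 0.0024683.
Bayes: P(H|data) = 0.209·0.12957 / (0.209·0.12957 + 0.791·0.0024683) = 0.027079/0.029032 = 0.9327.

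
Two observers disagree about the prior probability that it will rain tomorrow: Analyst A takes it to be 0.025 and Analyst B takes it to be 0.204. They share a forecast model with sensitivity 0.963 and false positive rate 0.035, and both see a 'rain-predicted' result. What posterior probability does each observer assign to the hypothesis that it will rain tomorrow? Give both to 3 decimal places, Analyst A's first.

P('+'|H) = 0.963, P('+'|¬H) = 0.035.
Analyst A: numerator 0.963·0.025 = 0.024075; evidence = 0.024075+0.035·0.975 = 0.058200; posterior = 0.414.
Analyst B: numerator 0.963·0.204 = 0.19645; evidence = 0.19645+0.035·0.796 = 0.22431; posterior = 0.876.

Analyst A: 0.414; Analyst B: 0.876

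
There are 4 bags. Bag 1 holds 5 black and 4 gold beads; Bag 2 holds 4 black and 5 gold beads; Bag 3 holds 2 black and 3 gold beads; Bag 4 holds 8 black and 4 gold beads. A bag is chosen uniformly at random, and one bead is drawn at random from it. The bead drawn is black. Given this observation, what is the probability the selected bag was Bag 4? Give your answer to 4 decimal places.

P(black|Bag 1) = 0.5556; P(black|Bag 2) = 0.4444; P(black|Bag 3) = 0.4; P(black|Bag 4) = 0.6667.
Prior × likelihood for each source: 0.25·0.5556=0.1389, 0.25·0.4444=0.1111, 0.25·0.4=0.1000, 0.25·0.6667=0.1667. Summing gives P(black) = 0.51667.
P(Bag 4 | black) = 0.1667 / 0.51667 = 0.3226.

Posterior probability ≈ 0.3226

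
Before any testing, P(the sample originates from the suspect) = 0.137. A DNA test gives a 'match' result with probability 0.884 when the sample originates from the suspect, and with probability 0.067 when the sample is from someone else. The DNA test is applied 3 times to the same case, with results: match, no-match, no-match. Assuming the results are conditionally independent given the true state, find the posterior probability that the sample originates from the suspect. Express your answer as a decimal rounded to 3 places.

Posterior P(H) ≈ 0.031

With H the event that the sample originates from the suspect, the joint likelihood of the observed sequence is P(data|H) = 0.884·0.116·0.116 = 0.011895 and P(data|¬H) = 0.067·0.933·0.933 = 0.058323.
Bayes: P(H|data) = 0.137·0.011895 / (0.137·0.011895 + 0.863·0.058323) = 0.0016296/0.051962 = 0.0314.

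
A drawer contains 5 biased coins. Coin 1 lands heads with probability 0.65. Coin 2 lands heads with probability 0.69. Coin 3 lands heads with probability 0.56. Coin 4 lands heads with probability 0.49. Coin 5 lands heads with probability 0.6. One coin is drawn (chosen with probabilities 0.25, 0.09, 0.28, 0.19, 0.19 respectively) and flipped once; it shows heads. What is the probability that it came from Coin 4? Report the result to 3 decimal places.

Posterior probability ≈ 0.158

Tabulate prior·likelihood by source: [1] prior 0.25, lik 0.65, product 0.1625; [2] prior 0.09, lik 0.69, product 0.06210; [3] prior 0.28, lik 0.56, product 0.1568; [4] prior 0.19, lik 0.49, product 0.09310; [5] prior 0.19, lik 0.6, product 0.1140.
Normalizing constant = 0.58850; the posterior for Coin 4 is its product over the sum, 0.09310/0.58850 = 0.158.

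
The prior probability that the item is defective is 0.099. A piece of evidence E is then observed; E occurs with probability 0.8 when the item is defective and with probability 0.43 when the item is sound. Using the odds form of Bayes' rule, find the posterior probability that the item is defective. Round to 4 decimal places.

Prior odds = 0.099/(1−0.099) = 0.10988.
Likelihood ratio for E = 0.8/0.43 = 1.8605.
Posterior odds = prior odds × LR = 0.20442.
Posterior probability = odds/(1+odds) = 0.20442/1.2044 = 0.1697.

Posterior probability ≈ 0.1697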